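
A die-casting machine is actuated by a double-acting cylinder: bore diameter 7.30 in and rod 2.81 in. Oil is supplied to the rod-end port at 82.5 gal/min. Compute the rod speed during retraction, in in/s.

v ≈ 8.91 in/s

Rod-side annular area A_ann = π/4 × (7.30² − 2.81²) = 35.65 in^2
Flow into the rod-end port fills the annular volume.
v = Q / A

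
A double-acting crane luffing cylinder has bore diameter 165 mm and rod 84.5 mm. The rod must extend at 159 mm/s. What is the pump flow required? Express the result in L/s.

Q ≈ 3.40 L/s

Cap-side area A_cap = π/4 × (165 mm)² = 21380 mm^2
Q = A × v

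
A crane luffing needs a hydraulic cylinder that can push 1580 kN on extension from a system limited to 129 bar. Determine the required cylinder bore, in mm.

Extension force acts on the full piston face: F = P × (π/4)D².
D = √(4F / (πP)) = √(4 × 1580 kN / (π × 129 bar))

D ≈ 395 mm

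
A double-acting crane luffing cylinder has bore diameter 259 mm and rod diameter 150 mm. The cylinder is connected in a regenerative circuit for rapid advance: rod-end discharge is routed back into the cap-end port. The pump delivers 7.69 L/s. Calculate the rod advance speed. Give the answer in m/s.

In regeneration the rod-end outflow joins the pump flow into the cap end, so the net volume the pump must supply per unit advance equals the rod cross-section area.
Rod cross-section A_rod = π/4 × (150 mm)² = 17670 mm^2
v = Q_pump / A_rod

v ≈ 0.435 m/s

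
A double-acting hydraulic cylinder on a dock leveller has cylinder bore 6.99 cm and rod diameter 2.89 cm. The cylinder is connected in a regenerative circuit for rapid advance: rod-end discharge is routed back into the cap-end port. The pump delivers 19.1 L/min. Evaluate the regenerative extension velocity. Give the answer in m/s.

v ≈ 0.485 m/s

In regeneration the rod-end outflow joins the pump flow into the cap end, so the net volume the pump must supply per unit advance equals the rod cross-section area.
Rod cross-section A_rod = π/4 × (2.89 cm)² = 6.560 cm^2
v = Q_pump / A_rod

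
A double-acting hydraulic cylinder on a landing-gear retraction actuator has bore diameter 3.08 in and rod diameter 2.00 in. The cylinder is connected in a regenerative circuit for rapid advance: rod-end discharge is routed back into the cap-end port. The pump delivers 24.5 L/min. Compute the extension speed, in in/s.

In regeneration the rod-end outflow joins the pump flow into the cap end, so the net volume the pump must supply per unit advance equals the rod cross-section area.
Rod cross-section A_rod = π/4 × (2.00 in)² = 3.142 in^2
v = Q_pump / A_rod

v ≈ 7.93 in/s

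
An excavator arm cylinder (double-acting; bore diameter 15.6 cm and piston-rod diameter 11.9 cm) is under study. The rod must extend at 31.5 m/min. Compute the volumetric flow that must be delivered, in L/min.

Cap-side area A_cap = π/4 × (15.6 cm)² = 191.1 cm^2
Q = A × v

Q ≈ 602 L/min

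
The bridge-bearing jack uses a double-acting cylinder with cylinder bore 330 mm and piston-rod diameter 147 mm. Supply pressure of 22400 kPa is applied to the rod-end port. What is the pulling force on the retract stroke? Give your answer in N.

Rod-side annular area A_ann = π/4 × (330² − 147²) = 68560 mm^2
On retraction the pressure acts on the annular area (bore minus rod).
F = P × A_ann

F ≈ 1.54e6 N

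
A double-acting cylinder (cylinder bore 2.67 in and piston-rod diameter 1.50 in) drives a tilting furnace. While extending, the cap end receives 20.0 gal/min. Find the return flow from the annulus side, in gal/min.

Cap-side area A_cap = π/4 × (2.67 in)² = 5.599 in^2
Rod-side annular area A_ann = π/4 × (2.67² − 1.50²) = 3.832 in^2
Piston speed v = Q_in/A_cap; rod-end outflow Q_out = v × A_ann = Q_in × A_ann/A_cap.

Q_out ≈ 13.7 gal/min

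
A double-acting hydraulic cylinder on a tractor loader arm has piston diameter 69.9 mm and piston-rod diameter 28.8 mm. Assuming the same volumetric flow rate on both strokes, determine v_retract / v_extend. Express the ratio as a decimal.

v_ret/v_ext ≈ 1.20

Cap-side area A_cap = π/4 × (69.9 mm)² = 3837 mm^2
Rod-side annular area A_ann = π/4 × (69.9² − 28.8²) = 3186 mm^2
For equal Q, v ∝ 1/A, so v_ret/v_ext = A_cap/A_ann.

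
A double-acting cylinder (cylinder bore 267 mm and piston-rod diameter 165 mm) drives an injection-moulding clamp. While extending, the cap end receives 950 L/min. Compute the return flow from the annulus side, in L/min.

Q_out ≈ 587 L/min

Cap-side area A_cap = π/4 × (267 mm)² = 55990 mm^2
Rod-side annular area A_ann = π/4 × (267² − 165²) = 34610 mm^2
Piston speed v = Q_in/A_cap; rod-end outflow Q_out = v × A_ann = Q_in × A_ann/A_cap.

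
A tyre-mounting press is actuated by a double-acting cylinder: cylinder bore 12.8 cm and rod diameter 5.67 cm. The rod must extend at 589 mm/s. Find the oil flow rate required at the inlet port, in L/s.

Q ≈ 7.58 L/s

Cap-side area A_cap = π/4 × (12.8 cm)² = 128.7 cm^2
Q = A × v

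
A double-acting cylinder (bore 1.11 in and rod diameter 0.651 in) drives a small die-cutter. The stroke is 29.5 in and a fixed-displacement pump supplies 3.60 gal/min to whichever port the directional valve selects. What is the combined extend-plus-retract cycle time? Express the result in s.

t ≈ 3.41 s

Cap-side area A_cap = π/4 × (1.11 in)² = 0.9677 in^2
Rod-side annular area A_ann = π/4 × (1.11² − 0.651²) = 0.6348 in^2
t_ext = A_cap·L/Q = 2.060 s
t_ret = A_ann·L/Q = 1.351 s
t_cycle = t_ext + t_ret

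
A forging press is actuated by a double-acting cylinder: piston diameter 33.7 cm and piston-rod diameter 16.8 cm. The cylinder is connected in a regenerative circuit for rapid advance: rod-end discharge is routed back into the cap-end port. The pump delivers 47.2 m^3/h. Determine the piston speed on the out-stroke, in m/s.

In regeneration the rod-end outflow joins the pump flow into the cap end, so the net volume the pump must supply per unit advance equals the rod cross-section area.
Rod cross-section A_rod = π/4 × (16.8 cm)² = 221.7 cm^2
v = Q_pump / A_rod

v ≈ 0.591 m/s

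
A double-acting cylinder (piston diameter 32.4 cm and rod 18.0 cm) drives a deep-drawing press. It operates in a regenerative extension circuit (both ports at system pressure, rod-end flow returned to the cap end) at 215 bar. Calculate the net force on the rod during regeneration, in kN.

With equal pressure on both faces, forces on the annular region cancel; the net push is pressure × rod cross-section.
Rod cross-section A_rod = π/4 × (18.0 cm)² = 254.5 cm^2
F = P × A_rod

F ≈ 547 kN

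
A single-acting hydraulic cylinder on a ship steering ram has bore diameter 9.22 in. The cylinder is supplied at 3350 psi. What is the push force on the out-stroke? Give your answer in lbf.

Cap-side area A_cap = π/4 × (9.22 in)² = 66.77 in^2
F = P × A_cap = 3350 psi × A_cap

F ≈ 2.24e5 lbf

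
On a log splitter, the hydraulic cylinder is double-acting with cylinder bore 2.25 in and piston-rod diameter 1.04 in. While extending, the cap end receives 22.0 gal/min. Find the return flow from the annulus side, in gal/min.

Q_out ≈ 17.3 gal/min

Cap-side area A_cap = π/4 × (2.25 in)² = 3.976 in^2
Rod-side annular area A_ann = π/4 × (2.25² − 1.04²) = 3.127 in^2
Piston speed v = Q_in/A_cap; rod-end outflow Q_out = v × A_ann = Q_in × A_ann/A_cap.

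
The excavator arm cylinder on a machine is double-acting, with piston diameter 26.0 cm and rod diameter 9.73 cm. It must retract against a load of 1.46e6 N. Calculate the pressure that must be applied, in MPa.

P ≈ 32.0 MPa

Rod-side annular area A_ann = π/4 × (26.0² − 9.73²) = 456.6 cm^2
Retraction: pressure acts on the annular area.
P = F / A = 1.46e6 N / A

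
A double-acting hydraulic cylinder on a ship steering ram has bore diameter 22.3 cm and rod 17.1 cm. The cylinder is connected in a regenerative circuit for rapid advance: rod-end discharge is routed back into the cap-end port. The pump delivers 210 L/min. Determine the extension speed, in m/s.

v ≈ 0.152 m/s

In regeneration the rod-end outflow joins the pump flow into the cap end, so the net volume the pump must supply per unit advance equals the rod cross-section area.
Rod cross-section A_rod = π/4 × (17.1 cm)² = 229.7 cm^2
v = Q_pump / A_rod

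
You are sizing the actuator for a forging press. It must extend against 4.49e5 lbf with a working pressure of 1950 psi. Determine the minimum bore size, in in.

Extension force acts on the full piston face: F = P × (π/4)D².
D = √(4F / (πP)) = √(4 × 4.49e5 lbf / (π × 1950 psi))

D ≈ 17.1 in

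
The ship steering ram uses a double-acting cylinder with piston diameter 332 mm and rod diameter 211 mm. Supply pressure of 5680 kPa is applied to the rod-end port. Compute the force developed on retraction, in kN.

F ≈ 293 kN

Rod-side annular area A_ann = π/4 × (332² − 211²) = 51600 mm^2
On retraction the pressure acts on the annular area (bore minus rod).
F = P × A_ann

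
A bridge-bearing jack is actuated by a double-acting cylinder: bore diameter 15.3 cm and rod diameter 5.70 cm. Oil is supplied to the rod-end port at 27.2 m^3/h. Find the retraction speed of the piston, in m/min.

v ≈ 28.6 m/min

Rod-side annular area A_ann = π/4 × (15.3² − 5.70²) = 158.3 cm^2
Flow into the rod-end port fills the annular volume.
v = Q / A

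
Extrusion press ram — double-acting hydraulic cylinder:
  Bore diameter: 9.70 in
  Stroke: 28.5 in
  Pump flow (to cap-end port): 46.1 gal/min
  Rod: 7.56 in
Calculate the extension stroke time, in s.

t ≈ 11.9 s

Cap-side area A_cap = π/4 × (9.70 in)² = 73.90 in^2
Swept volume V = A × L; t = V / Q = A·L / Q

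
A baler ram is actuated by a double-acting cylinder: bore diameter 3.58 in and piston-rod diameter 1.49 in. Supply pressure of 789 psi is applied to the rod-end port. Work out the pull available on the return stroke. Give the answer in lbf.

F ≈ 6570 lbf

Rod-side annular area A_ann = π/4 × (3.58² − 1.49²) = 8.322 in^2
On retraction the pressure acts on the annular area (bore minus rod).
F = P × A_ann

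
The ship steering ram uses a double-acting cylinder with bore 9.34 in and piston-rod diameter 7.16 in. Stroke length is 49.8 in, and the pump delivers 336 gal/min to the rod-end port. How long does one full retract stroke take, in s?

t ≈ 1.09 s

Rod-side annular area A_ann = π/4 × (9.34² − 7.16²) = 28.25 in^2
Swept volume V = A × L; t = V / Q = A·L / Q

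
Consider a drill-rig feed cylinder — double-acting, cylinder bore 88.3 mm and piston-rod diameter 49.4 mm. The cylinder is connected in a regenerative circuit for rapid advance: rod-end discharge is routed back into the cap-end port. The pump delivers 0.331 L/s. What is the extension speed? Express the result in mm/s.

In regeneration the rod-end outflow joins the pump flow into the cap end, so the net volume the pump must supply per unit advance equals the rod cross-section area.
Rod cross-section A_rod = π/4 × (49.4 mm)² = 1917 mm^2
v = Q_pump / A_rod

v ≈ 173 mm/s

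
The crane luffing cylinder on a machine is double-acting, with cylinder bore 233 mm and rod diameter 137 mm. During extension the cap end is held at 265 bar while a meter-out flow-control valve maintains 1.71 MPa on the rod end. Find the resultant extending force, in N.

F ≈ 1.08e6 N

Cap-side area A_cap = π/4 × (233 mm)² = 42640 mm^2
Rod-side annular area A_ann = π/4 × (233² − 137²) = 27900 mm^2
Net thrust = P_cap·A_cap − P_rod·A_ann = 1.130e6 N − 47700 N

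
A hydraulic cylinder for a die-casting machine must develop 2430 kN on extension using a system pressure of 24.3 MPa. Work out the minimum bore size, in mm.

D ≈ 357 mm

Extension force acts on the full piston face: F = P × (π/4)D².
D = √(4F / (πP)) = √(4 × 2430 kN / (π × 24.3 MPa))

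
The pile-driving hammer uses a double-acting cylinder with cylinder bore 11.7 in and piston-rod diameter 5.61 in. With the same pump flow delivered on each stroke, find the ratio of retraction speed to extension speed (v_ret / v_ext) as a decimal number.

Cap-side area A_cap = π/4 × (11.7 in)² = 107.5 in^2
Rod-side annular area A_ann = π/4 × (11.7² − 5.61²) = 82.80 in^2
For equal Q, v ∝ 1/A, so v_ret/v_ext = A_cap/A_ann.

v_ret/v_ext ≈ 1.30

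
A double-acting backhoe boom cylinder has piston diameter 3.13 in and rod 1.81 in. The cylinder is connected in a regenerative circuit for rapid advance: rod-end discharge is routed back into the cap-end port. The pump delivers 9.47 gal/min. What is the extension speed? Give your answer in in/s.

v ≈ 14.2 in/s

In regeneration the rod-end outflow joins the pump flow into the cap end, so the net volume the pump must supply per unit advance equals the rod cross-section area.
Rod cross-section A_rod = π/4 × (1.81 in)² = 2.573 in^2
v = Q_pump / A_rod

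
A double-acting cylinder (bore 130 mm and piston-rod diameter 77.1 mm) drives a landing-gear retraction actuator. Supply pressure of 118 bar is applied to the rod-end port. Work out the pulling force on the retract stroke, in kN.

Rod-side annular area A_ann = π/4 × (130² − 77.1²) = 8605 mm^2
On retraction the pressure acts on the annular area (bore minus rod).
F = P × A_ann

F ≈ 102 kN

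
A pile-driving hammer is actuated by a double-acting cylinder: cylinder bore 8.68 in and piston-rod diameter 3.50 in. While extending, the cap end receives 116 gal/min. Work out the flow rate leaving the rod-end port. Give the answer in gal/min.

Q_out ≈ 97.1 gal/min

Cap-side area A_cap = π/4 × (8.68 in)² = 59.17 in^2
Rod-side annular area A_ann = π/4 × (8.68² − 3.50²) = 49.55 in^2
Piston speed v = Q_in/A_cap; rod-end outflow Q_out = v × A_ann = Q_in × A_ann/A_cap.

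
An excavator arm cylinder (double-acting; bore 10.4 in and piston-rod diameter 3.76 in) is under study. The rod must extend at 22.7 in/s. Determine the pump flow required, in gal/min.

Q ≈ 501 gal/min

Cap-side area A_cap = π/4 × (10.4 in)² = 84.95 in^2
Q = A × v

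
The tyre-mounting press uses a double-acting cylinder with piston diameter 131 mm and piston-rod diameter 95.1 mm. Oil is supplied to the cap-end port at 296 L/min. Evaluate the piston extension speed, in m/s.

v ≈ 0.366 m/s

Cap-side area A_cap = π/4 × (131 mm)² = 13480 mm^2
v = Q / A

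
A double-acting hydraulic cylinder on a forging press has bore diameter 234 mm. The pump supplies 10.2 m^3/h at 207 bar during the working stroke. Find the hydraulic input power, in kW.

Hydraulic power = P × Q

W ≈ 58.6 kW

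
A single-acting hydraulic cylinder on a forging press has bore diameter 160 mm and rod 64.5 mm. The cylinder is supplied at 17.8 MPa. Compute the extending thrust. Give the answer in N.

F ≈ 3.58e5 N

Cap-side area A_cap = π/4 × (160 mm)² = 20110 mm^2
F = P × A_cap = 17.8 MPa × A_cap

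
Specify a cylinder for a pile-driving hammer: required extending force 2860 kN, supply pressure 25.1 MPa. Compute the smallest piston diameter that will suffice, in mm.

Extension force acts on the full piston face: F = P × (π/4)D².
D = √(4F / (πP)) = √(4 × 2860 kN / (π × 25.1 MPa))

D ≈ 381 mm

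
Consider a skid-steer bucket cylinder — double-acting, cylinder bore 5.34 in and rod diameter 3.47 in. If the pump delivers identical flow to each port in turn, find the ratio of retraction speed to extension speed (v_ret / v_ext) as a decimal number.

v_ret/v_ext ≈ 1.73

Cap-side area A_cap = π/4 × (5.34 in)² = 22.40 in^2
Rod-side annular area A_ann = π/4 × (5.34² − 3.47²) = 12.94 in^2
For equal Q, v ∝ 1/A, so v_ret/v_ext = A_cap/A_ann.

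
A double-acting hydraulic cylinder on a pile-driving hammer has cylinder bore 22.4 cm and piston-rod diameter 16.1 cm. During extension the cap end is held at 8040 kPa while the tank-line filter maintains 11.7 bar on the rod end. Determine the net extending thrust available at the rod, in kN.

F ≈ 295 kN

Cap-side area A_cap = π/4 × (22.4 cm)² = 394.1 cm^2
Rod-side annular area A_ann = π/4 × (22.4² − 16.1²) = 190.5 cm^2
Net thrust = P_cap·A_cap − P_rod·A_ann = 316.8 kN − 22.29 kN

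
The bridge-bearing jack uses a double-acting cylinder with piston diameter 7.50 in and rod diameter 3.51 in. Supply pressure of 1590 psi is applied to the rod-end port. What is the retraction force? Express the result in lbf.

F ≈ 54900 lbf

Rod-side annular area A_ann = π/4 × (7.50² − 3.51²) = 34.50 in^2
On retraction the pressure acts on the annular area (bore minus rod).
F = P × A_ann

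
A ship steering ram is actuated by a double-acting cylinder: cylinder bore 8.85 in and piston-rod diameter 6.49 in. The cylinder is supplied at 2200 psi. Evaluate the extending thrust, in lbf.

Cap-side area A_cap = π/4 × (8.85 in)² = 61.51 in^2
F = P × A_cap = 2200 psi × A_cap

F ≈ 1.35e5 lbf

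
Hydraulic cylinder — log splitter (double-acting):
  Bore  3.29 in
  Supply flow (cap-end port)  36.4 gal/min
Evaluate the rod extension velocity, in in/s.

v ≈ 16.5 in/s

Cap-side area A_cap = π/4 × (3.29 in)² = 8.501 in^2
v = Q / A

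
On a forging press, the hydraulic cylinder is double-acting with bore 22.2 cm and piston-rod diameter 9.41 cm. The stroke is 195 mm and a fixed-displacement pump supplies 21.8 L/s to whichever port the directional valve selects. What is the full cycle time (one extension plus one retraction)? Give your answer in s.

t ≈ 0.630 s

Cap-side area A_cap = π/4 × (22.2 cm)² = 387.1 cm^2
Rod-side annular area A_ann = π/4 × (22.2² − 9.41²) = 317.5 cm^2
t_ext = A_cap·L/Q = 0.3462 s
t_ret = A_ann·L/Q = 0.2840 s
t_cycle = t_ext + t_ret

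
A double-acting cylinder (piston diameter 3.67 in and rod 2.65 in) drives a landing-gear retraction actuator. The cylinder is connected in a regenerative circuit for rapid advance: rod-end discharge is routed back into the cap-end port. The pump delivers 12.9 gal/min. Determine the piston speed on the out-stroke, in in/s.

v ≈ 9.00 in/s

In regeneration the rod-end outflow joins the pump flow into the cap end, so the net volume the pump must supply per unit advance equals the rod cross-section area.
Rod cross-section A_rod = π/4 × (2.65 in)² = 5.515 in^2
v = Q_pump / A_rod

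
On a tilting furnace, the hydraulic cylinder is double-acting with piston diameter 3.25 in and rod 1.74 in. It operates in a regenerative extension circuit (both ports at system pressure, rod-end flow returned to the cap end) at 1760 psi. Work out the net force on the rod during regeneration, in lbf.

With equal pressure on both faces, forces on the annular region cancel; the net push is pressure × rod cross-section.
Rod cross-section A_rod = π/4 × (1.74 in)² = 2.378 in^2
F = P × A_rod

F ≈ 4190 lbf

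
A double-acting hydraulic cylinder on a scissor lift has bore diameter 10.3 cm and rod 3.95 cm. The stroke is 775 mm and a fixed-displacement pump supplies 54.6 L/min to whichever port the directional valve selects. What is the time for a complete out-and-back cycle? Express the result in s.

Cap-side area A_cap = π/4 × (10.3 cm)² = 83.32 cm^2
Rod-side annular area A_ann = π/4 × (10.3² − 3.95²) = 71.07 cm^2
t_ext = A_cap·L/Q = 7.096 s
t_ret = A_ann·L/Q = 6.053 s
t_cycle = t_ext + t_ret

t ≈ 13.1 s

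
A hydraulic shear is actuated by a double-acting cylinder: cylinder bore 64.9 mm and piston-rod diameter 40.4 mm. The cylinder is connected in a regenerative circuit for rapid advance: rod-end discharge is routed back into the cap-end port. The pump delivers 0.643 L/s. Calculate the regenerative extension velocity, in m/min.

In regeneration the rod-end outflow joins the pump flow into the cap end, so the net volume the pump must supply per unit advance equals the rod cross-section area.
Rod cross-section A_rod = π/4 × (40.4 mm)² = 1282 mm^2
v = Q_pump / A_rod

v ≈ 30.1 m/min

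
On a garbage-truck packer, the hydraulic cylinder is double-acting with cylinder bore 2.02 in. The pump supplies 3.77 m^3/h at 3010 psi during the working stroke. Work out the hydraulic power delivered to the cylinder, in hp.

Hydraulic power = P × Q

W ≈ 29.1 hp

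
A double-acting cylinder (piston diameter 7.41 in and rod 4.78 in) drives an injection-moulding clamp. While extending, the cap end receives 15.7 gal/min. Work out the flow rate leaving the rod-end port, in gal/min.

Cap-side area A_cap = π/4 × (7.41 in)² = 43.12 in^2
Rod-side annular area A_ann = π/4 × (7.41² − 4.78²) = 25.18 in^2
Piston speed v = Q_in/A_cap; rod-end outflow Q_out = v × A_ann = Q_in × A_ann/A_cap.

Q_out ≈ 9.17 gal/min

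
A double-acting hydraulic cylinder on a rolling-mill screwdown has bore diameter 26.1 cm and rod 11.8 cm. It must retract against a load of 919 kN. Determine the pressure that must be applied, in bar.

Rod-side annular area A_ann = π/4 × (26.1² − 11.8²) = 425.7 cm^2
Retraction: pressure acts on the annular area.
P = F / A = 919 kN / A

P ≈ 216 bar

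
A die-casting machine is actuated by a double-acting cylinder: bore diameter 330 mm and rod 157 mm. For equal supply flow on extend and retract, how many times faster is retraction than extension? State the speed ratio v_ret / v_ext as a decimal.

v_ret/v_ext ≈ 1.29

Cap-side area A_cap = π/4 × (330 mm)² = 85530 mm^2
Rod-side annular area A_ann = π/4 × (330² − 157²) = 66170 mm^2
For equal Q, v ∝ 1/A, so v_ret/v_ext = A_cap/A_ann.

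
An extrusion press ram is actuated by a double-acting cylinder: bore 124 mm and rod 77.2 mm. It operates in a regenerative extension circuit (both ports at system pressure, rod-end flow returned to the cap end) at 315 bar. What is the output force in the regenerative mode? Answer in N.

With equal pressure on both faces, forces on the annular region cancel; the net push is pressure × rod cross-section.
Rod cross-section A_rod = π/4 × (77.2 mm)² = 4681 mm^2
F = P × A_rod

F ≈ 1.47e5 N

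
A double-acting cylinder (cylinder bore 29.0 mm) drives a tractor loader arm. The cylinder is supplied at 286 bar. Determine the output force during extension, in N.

Cap-side area A_cap = π/4 × (29.0 mm)² = 660.5 mm^2
F = P × A_cap = 286 bar × A_cap

F ≈ 18900 N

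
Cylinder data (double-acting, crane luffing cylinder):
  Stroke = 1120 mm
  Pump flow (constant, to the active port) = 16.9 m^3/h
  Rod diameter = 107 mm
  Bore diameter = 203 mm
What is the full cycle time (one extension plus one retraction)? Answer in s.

Cap-side area A_cap = π/4 × (203 mm)² = 32370 mm^2
Rod-side annular area A_ann = π/4 × (203² − 107²) = 23370 mm^2
t_ext = A_cap·L/Q = 7.722 s
t_ret = A_ann·L/Q = 5.576 s
t_cycle = t_ext + t_ret

t ≈ 13.3 s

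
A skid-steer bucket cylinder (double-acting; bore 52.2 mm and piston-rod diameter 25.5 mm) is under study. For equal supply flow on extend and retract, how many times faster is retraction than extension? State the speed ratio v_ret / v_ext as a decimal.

v_ret/v_ext ≈ 1.31

Cap-side area A_cap = π/4 × (52.2 mm)² = 2140 mm^2
Rod-side annular area A_ann = π/4 × (52.2² − 25.5²) = 1629 mm^2
For equal Q, v ∝ 1/A, so v_ret/v_ext = A_cap/A_ann.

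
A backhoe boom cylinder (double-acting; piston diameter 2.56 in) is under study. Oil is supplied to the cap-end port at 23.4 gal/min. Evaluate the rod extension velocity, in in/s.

v ≈ 17.5 in/s

Cap-side area A_cap = π/4 × (2.56 in)² = 5.147 in^2
v = Q / A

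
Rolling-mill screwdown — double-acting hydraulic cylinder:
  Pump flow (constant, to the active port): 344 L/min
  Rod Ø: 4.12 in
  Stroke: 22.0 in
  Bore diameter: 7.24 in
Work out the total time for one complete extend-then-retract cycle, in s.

Cap-side area A_cap = π/4 × (7.24 in)² = 41.17 in^2
Rod-side annular area A_ann = π/4 × (7.24² − 4.12²) = 27.84 in^2
t_ext = A_cap·L/Q = 2.589 s
t_ret = A_ann·L/Q = 1.750 s
t_cycle = t_ext + t_ret

t ≈ 4.34 s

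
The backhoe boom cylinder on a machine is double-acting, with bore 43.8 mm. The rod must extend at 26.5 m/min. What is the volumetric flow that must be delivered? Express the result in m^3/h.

Q ≈ 2.40 m^3/h

Cap-side area A_cap = π/4 × (43.8 mm)² = 1507 mm^2
Q = A × v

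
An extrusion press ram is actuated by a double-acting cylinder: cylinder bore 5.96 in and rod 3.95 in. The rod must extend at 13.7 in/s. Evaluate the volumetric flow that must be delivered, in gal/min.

Q ≈ 99.3 gal/min

Cap-side area A_cap = π/4 × (5.96 in)² = 27.90 in^2
Q = A × v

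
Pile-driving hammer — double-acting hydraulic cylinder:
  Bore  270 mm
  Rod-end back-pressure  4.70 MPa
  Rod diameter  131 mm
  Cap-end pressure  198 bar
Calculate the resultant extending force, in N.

Cap-side area A_cap = π/4 × (270 mm)² = 57260 mm^2
Rod-side annular area A_ann = π/4 × (270² − 131²) = 43780 mm^2
Net thrust = P_cap·A_cap − P_rod·A_ann = 1.134e6 N − 2.058e5 N

F ≈ 9.28e5 N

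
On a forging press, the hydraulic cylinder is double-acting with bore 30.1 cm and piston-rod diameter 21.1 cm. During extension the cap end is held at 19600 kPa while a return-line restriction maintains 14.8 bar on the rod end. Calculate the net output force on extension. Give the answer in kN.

Cap-side area A_cap = π/4 × (30.1 cm)² = 711.6 cm^2
Rod-side annular area A_ann = π/4 × (30.1² − 21.1²) = 361.9 cm^2
Net thrust = P_cap·A_cap − P_rod·A_ann = 1395 kN − 53.56 kN

F ≈ 1340 kN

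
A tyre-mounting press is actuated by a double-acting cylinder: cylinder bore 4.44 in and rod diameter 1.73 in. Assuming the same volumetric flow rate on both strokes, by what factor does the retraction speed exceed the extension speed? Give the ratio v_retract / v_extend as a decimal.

Cap-side area A_cap = π/4 × (4.44 in)² = 15.48 in^2
Rod-side annular area A_ann = π/4 × (4.44² − 1.73²) = 13.13 in^2
For equal Q, v ∝ 1/A, so v_ret/v_ext = A_cap/A_ann.

v_ret/v_ext ≈ 1.18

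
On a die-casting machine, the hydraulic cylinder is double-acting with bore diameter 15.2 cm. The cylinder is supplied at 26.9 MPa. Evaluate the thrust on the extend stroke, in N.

F ≈ 4.88e5 N

Cap-side area A_cap = π/4 × (15.2 cm)² = 181.5 cm^2
F = P × A_cap = 26.9 MPa × A_cap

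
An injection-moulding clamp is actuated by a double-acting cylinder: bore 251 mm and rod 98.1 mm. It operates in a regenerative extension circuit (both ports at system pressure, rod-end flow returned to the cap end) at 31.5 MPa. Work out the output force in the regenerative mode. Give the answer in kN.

F ≈ 238 kN

With equal pressure on both faces, forces on the annular region cancel; the net push is pressure × rod cross-section.
Rod cross-section A_rod = π/4 × (98.1 mm)² = 7558 mm^2
F = P × A_rod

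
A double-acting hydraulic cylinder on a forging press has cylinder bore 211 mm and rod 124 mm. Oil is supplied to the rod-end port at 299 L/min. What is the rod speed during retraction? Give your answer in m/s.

Rod-side annular area A_ann = π/4 × (211² − 124²) = 22890 mm^2
Flow into the rod-end port fills the annular volume.
v = Q / A

v ≈ 0.218 m/s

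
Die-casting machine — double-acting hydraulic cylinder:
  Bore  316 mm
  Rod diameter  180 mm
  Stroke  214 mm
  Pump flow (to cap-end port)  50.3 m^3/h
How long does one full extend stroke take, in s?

Cap-side area A_cap = π/4 × (316 mm)² = 78430 mm^2
Swept volume V = A × L; t = V / Q = A·L / Q

t ≈ 1.20 s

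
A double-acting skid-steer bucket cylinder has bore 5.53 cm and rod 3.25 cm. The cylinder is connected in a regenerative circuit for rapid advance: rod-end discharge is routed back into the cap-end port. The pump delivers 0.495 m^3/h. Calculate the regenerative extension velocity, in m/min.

v ≈ 9.94 m/min

In regeneration the rod-end outflow joins the pump flow into the cap end, so the net volume the pump must supply per unit advance equals the rod cross-section area.
Rod cross-section A_rod = π/4 × (3.25 cm)² = 8.296 cm^2
v = Q_pump / A_rod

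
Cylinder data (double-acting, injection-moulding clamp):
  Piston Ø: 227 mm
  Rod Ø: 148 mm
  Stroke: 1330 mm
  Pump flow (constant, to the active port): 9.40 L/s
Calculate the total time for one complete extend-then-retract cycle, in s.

t ≈ 9.02 s

Cap-side area A_cap = π/4 × (227 mm)² = 40470 mm^2
Rod-side annular area A_ann = π/4 × (227² − 148²) = 23270 mm^2
t_ext = A_cap·L/Q = 5.726 s
t_ret = A_ann·L/Q = 3.292 s
t_cycle = t_ext + t_ret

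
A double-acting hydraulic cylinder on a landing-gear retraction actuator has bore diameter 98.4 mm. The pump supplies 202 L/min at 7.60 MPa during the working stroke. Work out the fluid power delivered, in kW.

Hydraulic power = P × Q

W ≈ 25.6 kW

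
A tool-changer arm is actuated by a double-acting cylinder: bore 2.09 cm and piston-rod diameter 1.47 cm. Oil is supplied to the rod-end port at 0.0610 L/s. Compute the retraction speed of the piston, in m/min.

v ≈ 21.1 m/min

Rod-side annular area A_ann = π/4 × (2.09² − 1.47²) = 1.734 cm^2
Flow into the rod-end port fills the annular volume.
v = Q / A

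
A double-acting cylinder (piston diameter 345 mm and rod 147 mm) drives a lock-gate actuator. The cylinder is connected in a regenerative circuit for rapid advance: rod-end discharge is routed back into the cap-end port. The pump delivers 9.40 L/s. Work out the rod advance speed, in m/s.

In regeneration the rod-end outflow joins the pump flow into the cap end, so the net volume the pump must supply per unit advance equals the rod cross-section area.
Rod cross-section A_rod = π/4 × (147 mm)² = 16970 mm^2
v = Q_pump / A_rod

v ≈ 0.554 m/s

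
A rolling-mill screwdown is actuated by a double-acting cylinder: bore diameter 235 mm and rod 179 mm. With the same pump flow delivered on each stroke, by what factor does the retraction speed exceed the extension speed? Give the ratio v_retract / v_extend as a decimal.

v_ret/v_ext ≈ 2.38

Cap-side area A_cap = π/4 × (235 mm)² = 43370 mm^2
Rod-side annular area A_ann = π/4 × (235² − 179²) = 18210 mm^2
For equal Q, v ∝ 1/A, so v_ret/v_ext = A_cap/A_ann.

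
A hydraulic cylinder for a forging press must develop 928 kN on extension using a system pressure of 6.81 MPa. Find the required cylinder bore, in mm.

D ≈ 417 mm

Extension force acts on the full piston face: F = P × (π/4)D².
D = √(4F / (πP)) = √(4 × 928 kN / (π × 6.81 MPa))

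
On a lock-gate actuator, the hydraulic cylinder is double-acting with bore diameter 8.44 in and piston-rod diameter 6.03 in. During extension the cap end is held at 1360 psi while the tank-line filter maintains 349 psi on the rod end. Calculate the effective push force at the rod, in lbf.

F ≈ 66500 lbf

Cap-side area A_cap = π/4 × (8.44 in)² = 55.95 in^2
Rod-side annular area A_ann = π/4 × (8.44² − 6.03²) = 27.39 in^2
Net thrust = P_cap·A_cap − P_rod·A_ann = 76090 lbf − 9559 lbf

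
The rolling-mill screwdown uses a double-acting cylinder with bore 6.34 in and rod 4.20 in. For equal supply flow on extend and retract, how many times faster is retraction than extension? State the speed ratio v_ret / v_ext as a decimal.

Cap-side area A_cap = π/4 × (6.34 in)² = 31.57 in^2
Rod-side annular area A_ann = π/4 × (6.34² − 4.20²) = 17.72 in^2
For equal Q, v ∝ 1/A, so v_ret/v_ext = A_cap/A_ann.

v_ret/v_ext ≈ 1.78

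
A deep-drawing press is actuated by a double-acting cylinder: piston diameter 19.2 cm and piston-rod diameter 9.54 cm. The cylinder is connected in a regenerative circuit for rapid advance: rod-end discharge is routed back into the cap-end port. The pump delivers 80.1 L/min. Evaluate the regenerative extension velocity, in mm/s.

v ≈ 187 mm/s

In regeneration the rod-end outflow joins the pump flow into the cap end, so the net volume the pump must supply per unit advance equals the rod cross-section area.
Rod cross-section A_rod = π/4 × (9.54 cm)² = 71.48 cm^2
v = Q_pump / A_rod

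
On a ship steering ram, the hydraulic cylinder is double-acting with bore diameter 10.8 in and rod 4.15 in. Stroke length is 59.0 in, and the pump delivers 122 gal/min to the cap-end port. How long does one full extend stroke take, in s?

t ≈ 11.5 s

Cap-side area A_cap = π/4 × (10.8 in)² = 91.61 in^2
Swept volume V = A × L; t = V / Q = A·L / Q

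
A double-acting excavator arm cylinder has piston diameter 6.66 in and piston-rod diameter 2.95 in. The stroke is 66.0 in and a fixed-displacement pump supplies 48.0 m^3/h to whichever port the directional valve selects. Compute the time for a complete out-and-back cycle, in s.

Cap-side area A_cap = π/4 × (6.66 in)² = 34.84 in^2
Rod-side annular area A_ann = π/4 × (6.66² − 2.95²) = 28.00 in^2
t_ext = A_cap·L/Q = 2.826 s
t_ret = A_ann·L/Q = 2.271 s
t_cycle = t_ext + t_ret

t ≈ 5.10 s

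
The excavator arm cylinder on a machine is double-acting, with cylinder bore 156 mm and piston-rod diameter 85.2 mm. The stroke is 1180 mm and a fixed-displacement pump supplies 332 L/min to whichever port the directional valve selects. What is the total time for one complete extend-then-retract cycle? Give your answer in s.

t ≈ 6.94 s

Cap-side area A_cap = π/4 × (156 mm)² = 19110 mm^2
Rod-side annular area A_ann = π/4 × (156² − 85.2²) = 13410 mm^2
t_ext = A_cap·L/Q = 4.076 s
t_ret = A_ann·L/Q = 2.860 s
t_cycle = t_ext + t_ret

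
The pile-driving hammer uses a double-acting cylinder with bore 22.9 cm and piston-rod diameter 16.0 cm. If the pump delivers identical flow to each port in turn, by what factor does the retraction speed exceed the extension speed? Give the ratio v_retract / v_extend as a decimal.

v_ret/v_ext ≈ 1.95

Cap-side area A_cap = π/4 × (22.9 cm)² = 411.9 cm^2
Rod-side annular area A_ann = π/4 × (22.9² − 16.0²) = 210.8 cm^2
For equal Q, v ∝ 1/A, so v_ret/v_ext = A_cap/A_ann.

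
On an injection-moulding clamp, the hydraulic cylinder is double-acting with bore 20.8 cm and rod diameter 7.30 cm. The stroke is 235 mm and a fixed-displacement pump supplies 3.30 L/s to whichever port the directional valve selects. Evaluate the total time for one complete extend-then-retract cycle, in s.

Cap-side area A_cap = π/4 × (20.8 cm)² = 339.8 cm^2
Rod-side annular area A_ann = π/4 × (20.8² − 7.30²) = 297.9 cm^2
t_ext = A_cap·L/Q = 2.420 s
t_ret = A_ann·L/Q = 2.122 s
t_cycle = t_ext + t_ret

t ≈ 4.54 s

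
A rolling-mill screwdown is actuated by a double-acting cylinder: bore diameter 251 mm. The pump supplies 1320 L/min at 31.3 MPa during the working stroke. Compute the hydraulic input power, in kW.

Hydraulic power = P × Q

W ≈ 689 kW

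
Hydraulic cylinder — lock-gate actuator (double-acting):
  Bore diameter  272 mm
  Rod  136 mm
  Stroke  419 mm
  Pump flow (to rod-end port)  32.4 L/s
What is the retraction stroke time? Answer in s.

Rod-side annular area A_ann = π/4 × (272² − 136²) = 43580 mm^2
Swept volume V = A × L; t = V / Q = A·L / Q

t ≈ 0.564 s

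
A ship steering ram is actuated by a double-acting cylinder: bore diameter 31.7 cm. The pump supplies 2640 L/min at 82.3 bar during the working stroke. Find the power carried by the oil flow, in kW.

W ≈ 362 kW

Hydraulic power = P × Q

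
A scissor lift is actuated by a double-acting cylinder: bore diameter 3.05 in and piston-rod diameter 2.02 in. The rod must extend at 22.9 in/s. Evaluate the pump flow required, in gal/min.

Q ≈ 43.5 gal/min

Cap-side area A_cap = π/4 × (3.05 in)² = 7.306 in^2
Q = A × v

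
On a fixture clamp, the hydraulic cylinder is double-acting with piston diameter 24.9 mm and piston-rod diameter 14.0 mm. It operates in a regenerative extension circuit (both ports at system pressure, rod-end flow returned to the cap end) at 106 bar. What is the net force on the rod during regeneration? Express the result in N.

With equal pressure on both faces, forces on the annular region cancel; the net push is pressure × rod cross-section.
Rod cross-section A_rod = π/4 × (14.0 mm)² = 153.9 mm^2
F = P × A_rod

F ≈ 1630 N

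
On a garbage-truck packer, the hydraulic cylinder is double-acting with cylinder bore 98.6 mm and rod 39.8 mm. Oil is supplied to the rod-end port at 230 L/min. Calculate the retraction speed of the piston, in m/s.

Rod-side annular area A_ann = π/4 × (98.6² − 39.8²) = 6392 mm^2
Flow into the rod-end port fills the annular volume.
v = Q / A

v ≈ 0.600 m/s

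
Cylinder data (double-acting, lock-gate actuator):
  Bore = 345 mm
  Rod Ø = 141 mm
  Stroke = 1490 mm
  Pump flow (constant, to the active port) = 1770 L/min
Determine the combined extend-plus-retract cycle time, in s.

Cap-side area A_cap = π/4 × (345 mm)² = 93480 mm^2
Rod-side annular area A_ann = π/4 × (345² − 141²) = 77870 mm^2
t_ext = A_cap·L/Q = 4.722 s
t_ret = A_ann·L/Q = 3.933 s
t_cycle = t_ext + t_ret

t ≈ 8.65 s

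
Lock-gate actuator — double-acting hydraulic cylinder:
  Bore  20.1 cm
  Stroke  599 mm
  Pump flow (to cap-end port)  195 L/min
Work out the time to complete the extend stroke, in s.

Cap-side area A_cap = π/4 × (20.1 cm)² = 317.3 cm^2
Swept volume V = A × L; t = V / Q = A·L / Q

t ≈ 5.85 s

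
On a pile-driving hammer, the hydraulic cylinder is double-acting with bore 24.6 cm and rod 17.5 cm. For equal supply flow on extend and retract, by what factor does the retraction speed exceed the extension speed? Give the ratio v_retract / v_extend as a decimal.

Cap-side area A_cap = π/4 × (24.6 cm)² = 475.3 cm^2
Rod-side annular area A_ann = π/4 × (24.6² − 17.5²) = 234.8 cm^2
For equal Q, v ∝ 1/A, so v_ret/v_ext = A_cap/A_ann.

v_ret/v_ext ≈ 2.02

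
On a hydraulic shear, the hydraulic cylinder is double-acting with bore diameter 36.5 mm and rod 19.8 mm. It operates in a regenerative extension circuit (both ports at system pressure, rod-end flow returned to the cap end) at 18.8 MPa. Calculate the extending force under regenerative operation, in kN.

With equal pressure on both faces, forces on the annular region cancel; the net push is pressure × rod cross-section.
Rod cross-section A_rod = π/4 × (19.8 mm)² = 307.9 mm^2
F = P × A_rod

F ≈ 5.79 kN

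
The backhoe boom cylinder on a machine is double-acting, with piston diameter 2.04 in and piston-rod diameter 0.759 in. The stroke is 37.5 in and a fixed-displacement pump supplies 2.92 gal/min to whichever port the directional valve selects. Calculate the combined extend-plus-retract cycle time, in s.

t ≈ 20.3 s

Cap-side area A_cap = π/4 × (2.04 in)² = 3.269 in^2
Rod-side annular area A_ann = π/4 × (2.04² − 0.759²) = 2.816 in^2
t_ext = A_cap·L/Q = 10.90 s
t_ret = A_ann·L/Q = 9.394 s
t_cycle = t_ext + t_ret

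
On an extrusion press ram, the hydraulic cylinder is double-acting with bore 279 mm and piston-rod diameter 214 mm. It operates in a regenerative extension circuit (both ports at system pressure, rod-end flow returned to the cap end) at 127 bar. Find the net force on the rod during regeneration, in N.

With equal pressure on both faces, forces on the annular region cancel; the net push is pressure × rod cross-section.
Rod cross-section A_rod = π/4 × (214 mm)² = 35970 mm^2
F = P × A_rod

F ≈ 4.57e5 N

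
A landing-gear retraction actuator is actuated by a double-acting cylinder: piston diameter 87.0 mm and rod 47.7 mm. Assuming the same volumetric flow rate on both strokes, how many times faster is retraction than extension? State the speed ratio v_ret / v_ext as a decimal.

Cap-side area A_cap = π/4 × (87.0 mm)² = 5945 mm^2
Rod-side annular area A_ann = π/4 × (87.0² − 47.7²) = 4158 mm^2
For equal Q, v ∝ 1/A, so v_ret/v_ext = A_cap/A_ann.

v_ret/v_ext ≈ 1.43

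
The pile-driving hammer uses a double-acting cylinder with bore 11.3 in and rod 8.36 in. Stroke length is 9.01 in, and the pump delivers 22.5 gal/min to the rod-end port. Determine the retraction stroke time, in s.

t ≈ 4.72 s

Rod-side annular area A_ann = π/4 × (11.3² − 8.36²) = 45.40 in^2
Swept volume V = A × L; t = V / Q = A·L / Q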